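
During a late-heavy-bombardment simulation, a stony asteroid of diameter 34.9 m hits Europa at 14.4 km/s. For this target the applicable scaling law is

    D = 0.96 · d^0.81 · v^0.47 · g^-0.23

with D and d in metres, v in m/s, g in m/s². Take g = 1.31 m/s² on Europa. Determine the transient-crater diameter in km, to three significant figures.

In SI units: v = 14400 m/s.
d^0.81 = 34.9^0.81 = 17.77
v^0.47 = 14400^0.47 = 90.04
g^-0.23 = 1.31^-0.23 = 0.9398
D = 0.96 × 17.77 × 90.04 × 0.9398 = 1444 m
   = 1.444 km

D ≈ 1.44 km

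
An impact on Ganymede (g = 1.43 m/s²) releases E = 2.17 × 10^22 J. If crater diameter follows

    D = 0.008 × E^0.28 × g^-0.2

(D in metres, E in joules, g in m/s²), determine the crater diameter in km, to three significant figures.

D ≈ 13.4 km

E^0.28 = (2.17 × 10^22)^0.28 = 1.796 × 10^6
g^-0.2 = 1.43^-0.2 = 0.9310
D = 0.008 × 1.796 × 10^6 × 0.9310 = 13377 m
   = 13.38 km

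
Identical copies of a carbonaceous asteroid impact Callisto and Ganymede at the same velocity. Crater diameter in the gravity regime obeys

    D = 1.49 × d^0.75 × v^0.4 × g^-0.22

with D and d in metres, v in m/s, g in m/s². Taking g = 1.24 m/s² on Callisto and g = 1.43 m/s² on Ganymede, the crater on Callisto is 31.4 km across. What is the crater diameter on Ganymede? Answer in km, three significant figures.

All impactor-dependent factors cancel in the ratio, leaving D_Ganymede/D_Callisto = (g_Ganymede/g_Callisto)^-0.22.
(1.43/1.24)^-0.22 = 1.153^-0.22 = 0.9692
D_Ganymede = 0.9692 × 31.4 km = 30.4 km

D ≈ 30.4 km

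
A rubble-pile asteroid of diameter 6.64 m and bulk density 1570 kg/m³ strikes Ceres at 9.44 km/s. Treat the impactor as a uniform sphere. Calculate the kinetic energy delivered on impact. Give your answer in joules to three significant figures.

E ≈ 1.07 × 10^13 J

v = 9440 m/s.
Mass m = (π/6) ρ d³ = (π/6) × 1570 × (6.64)³ = 2.407 × 10^5 kg
E = ½ m v² = 0.5 × 2.407 × 10^5 × (9440)² = 1.072 × 10^13 J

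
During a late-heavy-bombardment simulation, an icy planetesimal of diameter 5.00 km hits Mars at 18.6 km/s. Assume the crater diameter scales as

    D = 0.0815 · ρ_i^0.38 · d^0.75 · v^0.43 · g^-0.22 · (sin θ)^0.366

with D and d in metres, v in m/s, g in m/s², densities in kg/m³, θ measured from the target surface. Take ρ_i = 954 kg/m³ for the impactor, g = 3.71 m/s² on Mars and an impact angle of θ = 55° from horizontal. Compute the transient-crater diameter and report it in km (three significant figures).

In SI units: d = 5000 m, v = 18600 m/s.
ρ_i^0.38 = 954^0.38 = 13.56
d^0.75 = 5000^0.75 = 594.6
v^0.43 = 18600^0.43 = 68.53
g^-0.22 = 3.71^-0.22 = 0.7494
(sin 55°)^0.366 = 0.8192^0.366 = 0.9296
D = 0.0815 × 13.56 × 594.6 × 68.53 × 0.7494 × 0.9296 = 31371 m
   = 31.37 km

D ≈ 31.4 km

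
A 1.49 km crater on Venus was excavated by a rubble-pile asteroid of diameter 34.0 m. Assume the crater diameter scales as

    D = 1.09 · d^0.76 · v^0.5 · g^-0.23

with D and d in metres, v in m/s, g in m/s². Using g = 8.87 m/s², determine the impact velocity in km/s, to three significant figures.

Rearranging for v: v = [D / (1.09 · 34^0.76 · 8.87^-0.23)]^(1/0.5).
D = 1490 m.
34^0.76 = 14.59
8.87^-0.23 = 0.6053
Denominator = 1.09 × 14.59 × 0.6053 = 9.626
D / 9.626 = 1490 / 9.626 = 154.8
v = 154.8^(1/0.5) = 154.8^2 = 23963 m/s

v ≈ 24.0 km/s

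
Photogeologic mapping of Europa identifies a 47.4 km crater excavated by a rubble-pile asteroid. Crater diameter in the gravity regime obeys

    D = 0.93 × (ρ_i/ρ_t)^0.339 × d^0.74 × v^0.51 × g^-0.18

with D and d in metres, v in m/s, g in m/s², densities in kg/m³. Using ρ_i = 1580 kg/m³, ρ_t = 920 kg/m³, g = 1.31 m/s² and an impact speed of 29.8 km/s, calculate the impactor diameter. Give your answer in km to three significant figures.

Rearranging for d: d = [D / (0.93 · (1580/920)^0.339 · 29800^0.51 · 1.31^-0.18)]^(1/0.74).
D = 47400 m.
(1580/920)^0.339 = 1.201
29800^0.51 = 191.4
1.31^-0.18 = 0.9526
Denominator = 0.93 × 1.201 × 191.4 × 0.9526 = 203.6
D / 203.6 = 47400 / 203.6 = 232.8
d = 232.8^(1/0.74) = 232.8^1.3514 = 1580 m

d ≈ 1.58 km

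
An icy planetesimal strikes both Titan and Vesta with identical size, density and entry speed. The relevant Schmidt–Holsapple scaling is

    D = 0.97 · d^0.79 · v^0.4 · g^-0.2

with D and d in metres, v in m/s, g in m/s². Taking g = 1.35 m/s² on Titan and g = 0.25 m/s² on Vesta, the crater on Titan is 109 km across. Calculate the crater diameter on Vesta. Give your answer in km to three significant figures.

D ≈ 153 km

All impactor-dependent factors cancel in the ratio, leaving D_Vesta/D_Titan = (g_Vesta/g_Titan)^-0.2.
(0.25/1.35)^-0.2 = 0.1852^-0.2 = 1.401
D_Vesta = 1.401 × 109 km = 153 km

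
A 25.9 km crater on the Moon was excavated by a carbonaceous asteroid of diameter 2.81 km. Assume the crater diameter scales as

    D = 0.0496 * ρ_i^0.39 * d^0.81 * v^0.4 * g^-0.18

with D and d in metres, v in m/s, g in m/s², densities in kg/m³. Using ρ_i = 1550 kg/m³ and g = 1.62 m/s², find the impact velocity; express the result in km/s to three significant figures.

Rearranging for v: v = [D / (0.0496 · 1550^0.39 · 2810^0.81 · 1.62^-0.18)]^(1/0.4).
D = 25900 m.
1550^0.39 = 17.55
2810^0.81 = 621.5
1.62^-0.18 = 0.9168
Denominator = 0.0496 × 17.55 × 621.5 × 0.9168 = 496.0
D / 496.0 = 25900 / 496.0 = 52.22
v = 52.22^(1/0.4) = 52.22^2.5 = 19706 m/s

v ≈ 19.7 km/s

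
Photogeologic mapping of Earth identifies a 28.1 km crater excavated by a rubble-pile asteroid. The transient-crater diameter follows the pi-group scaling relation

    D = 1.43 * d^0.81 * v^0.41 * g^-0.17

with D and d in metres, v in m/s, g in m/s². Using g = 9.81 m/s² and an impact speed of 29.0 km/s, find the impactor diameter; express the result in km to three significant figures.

d ≈ 1.78 km

Rearranging for d: d = [D / (1.43 · 29000^0.41 · 9.81^-0.17)]^(1/0.81).
D = 28100 m.
29000^0.41 = 67.54
9.81^-0.17 = 0.6783
Denominator = 1.43 × 67.54 × 0.6783 = 65.51
D / 65.51 = 28100 / 65.51 = 428.9
d = 428.9^(1/0.81) = 428.9^1.2346 = 1778 m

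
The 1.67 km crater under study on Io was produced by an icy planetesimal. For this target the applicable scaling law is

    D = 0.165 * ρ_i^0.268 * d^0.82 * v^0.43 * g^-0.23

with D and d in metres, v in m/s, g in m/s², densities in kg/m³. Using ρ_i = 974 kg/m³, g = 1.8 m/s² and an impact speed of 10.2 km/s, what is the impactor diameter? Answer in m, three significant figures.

Rearranging for d: d = [D / (0.165 · 974^0.268 · 10200^0.43 · 1.8^-0.23)]^(1/0.82).
D = 1670 m.
974^0.268 = 6.323
10200^0.43 = 52.93
1.8^-0.23 = 0.8735
Denominator = 0.165 × 6.323 × 52.93 × 0.8735 = 48.24
D / 48.24 = 1670 / 48.24 = 34.62
d = 34.62^(1/0.82) = 34.62^1.2195 = 75.37 m

d ≈ 75.4 m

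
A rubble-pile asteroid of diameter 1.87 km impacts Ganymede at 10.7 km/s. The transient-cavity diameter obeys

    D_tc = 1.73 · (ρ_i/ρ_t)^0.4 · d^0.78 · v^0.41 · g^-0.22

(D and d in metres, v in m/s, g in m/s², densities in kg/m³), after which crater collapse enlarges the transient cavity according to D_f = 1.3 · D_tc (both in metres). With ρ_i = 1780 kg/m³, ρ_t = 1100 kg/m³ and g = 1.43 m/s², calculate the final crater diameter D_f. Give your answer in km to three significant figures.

In SI: d = 1870 m, v = 10700 m/s.
(ρ_i/ρ_t)^0.4 = (1780/1100)^0.4 = 1.212
d^0.78 = 1870^0.78 = 356.5
v^0.41 = 10700^0.41 = 44.88
g^-0.22 = 1.43^-0.22 = 0.9243
D_tc = 1.73 × 1.212 × 356.5 × 44.88 × 0.9243 = 31010 m
D_f = 1.3 × 31010 = 40313 m
     = 40.31 km

D_f ≈ 40.3 km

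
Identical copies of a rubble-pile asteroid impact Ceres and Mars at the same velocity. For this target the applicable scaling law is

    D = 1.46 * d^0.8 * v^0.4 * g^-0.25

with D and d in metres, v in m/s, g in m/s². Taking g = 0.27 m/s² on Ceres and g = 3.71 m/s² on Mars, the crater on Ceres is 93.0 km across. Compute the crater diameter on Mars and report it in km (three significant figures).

D ≈ 48.3 km

All impactor-dependent factors cancel in the ratio, leaving D_Mars/D_Ceres = (g_Mars/g_Ceres)^-0.25.
(3.71/0.27)^-0.25 = 13.74^-0.25 = 0.5194
D_Mars = 0.5194 × 93.0 km = 48.3 km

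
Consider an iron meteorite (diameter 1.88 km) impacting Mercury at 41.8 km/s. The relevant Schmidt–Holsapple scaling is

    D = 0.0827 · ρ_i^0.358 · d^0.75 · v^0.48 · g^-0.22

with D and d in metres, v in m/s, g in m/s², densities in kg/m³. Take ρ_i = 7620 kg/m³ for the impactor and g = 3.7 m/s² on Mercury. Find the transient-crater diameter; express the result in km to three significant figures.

In SI units: d = 1880 m, v = 41800 m/s.
ρ_i^0.358 = 7620^0.358 = 24.53
d^0.75 = 1880^0.75 = 285.5
v^0.48 = 41800^0.48 = 165.3
g^-0.22 = 3.7^-0.22 = 0.7499
D = 0.0827 × 24.53 × 285.5 × 165.3 × 0.7499 = 71794 m
   = 71.79 km

D ≈ 71.8 km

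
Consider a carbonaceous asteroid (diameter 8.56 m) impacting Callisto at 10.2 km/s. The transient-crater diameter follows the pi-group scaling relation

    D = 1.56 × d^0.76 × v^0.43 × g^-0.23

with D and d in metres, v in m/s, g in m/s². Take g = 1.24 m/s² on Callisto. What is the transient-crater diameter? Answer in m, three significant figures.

D ≈ 402 m

In SI units: v = 10200 m/s.
d^0.76 = 8.56^0.76 = 5.113
v^0.43 = 10200^0.43 = 52.93
g^-0.23 = 1.24^-0.23 = 0.9517
D = 1.56 × 5.113 × 52.93 × 0.9517 = 401.8 m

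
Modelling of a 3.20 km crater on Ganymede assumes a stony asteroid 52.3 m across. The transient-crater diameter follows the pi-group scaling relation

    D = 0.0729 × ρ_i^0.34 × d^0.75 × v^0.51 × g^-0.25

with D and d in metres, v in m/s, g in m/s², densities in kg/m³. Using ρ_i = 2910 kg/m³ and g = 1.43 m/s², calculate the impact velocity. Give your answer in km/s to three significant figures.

Rearranging for v: v = [D / (0.0729 · 2910^0.34 · 52.3^0.75 · 1.43^-0.25)]^(1/0.51).
D = 3200 m.
2910^0.34 = 15.06
52.3^0.75 = 19.45
1.43^-0.25 = 0.9145
Denominator = 0.0729 × 15.06 × 19.45 × 0.9145 = 19.53
D / 19.53 = 3200 / 19.53 = 163.9
v = 163.9^(1/0.51) = 163.9^1.9608 = 21996 m/s

v ≈ 22.0 km/s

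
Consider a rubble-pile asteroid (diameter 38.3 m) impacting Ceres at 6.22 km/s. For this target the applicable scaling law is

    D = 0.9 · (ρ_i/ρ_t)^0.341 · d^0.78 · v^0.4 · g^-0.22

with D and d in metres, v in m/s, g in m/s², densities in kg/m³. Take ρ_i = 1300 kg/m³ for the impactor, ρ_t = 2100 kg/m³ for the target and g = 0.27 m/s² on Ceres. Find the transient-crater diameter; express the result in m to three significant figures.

D ≈ 576 m

In SI units: v = 6220 m/s.
(ρ_i/ρ_t)^0.341 = (1300/2100)^0.341 = 0.8491
d^0.78 = 38.3^0.78 = 17.17
v^0.4 = 6220^0.4 = 32.92
g^-0.22 = 0.27^-0.22 = 1.334
D = 0.9 × 0.8491 × 17.17 × 32.92 × 1.334 = 576.2 m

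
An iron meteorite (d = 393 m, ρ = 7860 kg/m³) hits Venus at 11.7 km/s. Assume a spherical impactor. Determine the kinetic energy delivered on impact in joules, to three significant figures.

E ≈ 1.71 × 10^19 J

v = 11700 m/s.
Mass m = (π/6) ρ d³ = (π/6) × 7860 × (393)³ = 2.498 × 10^11 kg
E = ½ m v² = 0.5 × 2.498 × 10^11 × (11700)² = 1.710 × 10^19 J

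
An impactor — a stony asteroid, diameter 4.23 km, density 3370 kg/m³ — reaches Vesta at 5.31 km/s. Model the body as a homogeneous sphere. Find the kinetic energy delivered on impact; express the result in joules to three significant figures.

d = 4230 m; v = 5310 m/s.
Mass m = (π/6) ρ d³ = (π/6) × 3370 × (4230)³ = 1.336 × 10^14 kg
E = ½ m v² = 0.5 × 1.336 × 10^14 × (5310)² = 1.883 × 10^21 J

E ≈ 1.88 × 10^21 J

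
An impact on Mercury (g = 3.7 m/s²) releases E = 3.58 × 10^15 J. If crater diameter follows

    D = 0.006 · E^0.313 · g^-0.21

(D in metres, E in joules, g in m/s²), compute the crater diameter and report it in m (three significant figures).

D ≈ 337 m

E^0.313 = (3.58 × 10^15)^0.313 = 7.385 × 10^4
g^-0.21 = 3.7^-0.21 = 0.7598
D = 0.006 × 7.385 × 10^4 × 0.7598 = 336.7 m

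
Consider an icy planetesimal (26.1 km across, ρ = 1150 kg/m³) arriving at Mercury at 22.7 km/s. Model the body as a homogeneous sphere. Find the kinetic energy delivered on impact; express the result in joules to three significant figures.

E ≈ 2.76 × 10^24 J

d = 26100 m; v = 22700 m/s.
Mass m = (π/6) ρ d³ = (π/6) × 1150 × (26100)³ = 1.071 × 10^16 kg
E = ½ m v² = 0.5 × 1.071 × 10^16 × (22700)² = 2.759 × 10^24 J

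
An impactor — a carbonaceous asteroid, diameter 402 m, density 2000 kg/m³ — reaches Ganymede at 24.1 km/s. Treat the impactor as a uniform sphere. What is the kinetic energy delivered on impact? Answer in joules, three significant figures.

E ≈ 1.98 × 10^19 J

v = 24100 m/s.
Mass m = (π/6) ρ d³ = (π/6) × 2000 × (402)³ = 6.803 × 10^10 kg
E = ½ m v² = 0.5 × 6.803 × 10^10 × (24100)² = 1.976 × 10^19 J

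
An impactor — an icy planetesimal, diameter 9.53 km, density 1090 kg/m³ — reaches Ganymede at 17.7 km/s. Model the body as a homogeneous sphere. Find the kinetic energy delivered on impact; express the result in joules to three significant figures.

E ≈ 7.74 × 10^22 J

d = 9530 m; v = 17700 m/s.
Mass m = (π/6) ρ d³ = (π/6) × 1090 × (9530)³ = 4.940 × 10^14 kg
E = ½ m v² = 0.5 × 4.940 × 10^14 × (17700)² = 7.738 × 10^22 J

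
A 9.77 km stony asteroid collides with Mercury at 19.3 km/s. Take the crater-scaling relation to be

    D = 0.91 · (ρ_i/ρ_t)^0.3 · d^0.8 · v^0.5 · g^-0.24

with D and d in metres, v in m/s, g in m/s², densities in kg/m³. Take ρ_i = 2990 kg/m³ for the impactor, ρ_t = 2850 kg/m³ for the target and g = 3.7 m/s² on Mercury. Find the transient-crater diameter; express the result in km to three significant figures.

In SI units: d = 9770 m, v = 19300 m/s.
(ρ_i/ρ_t)^0.3 = (2990/2850)^0.3 = 1.014
d^0.8 = 9770^0.8 = 1556
v^0.5 = 19300^0.5 = 138.9
g^-0.24 = 3.7^-0.24 = 0.7305
D = 0.91 × 1.014 × 1556 × 138.9 × 0.7305 = 1.457 × 10^5 m
   = 145.7 km

D ≈ 146 km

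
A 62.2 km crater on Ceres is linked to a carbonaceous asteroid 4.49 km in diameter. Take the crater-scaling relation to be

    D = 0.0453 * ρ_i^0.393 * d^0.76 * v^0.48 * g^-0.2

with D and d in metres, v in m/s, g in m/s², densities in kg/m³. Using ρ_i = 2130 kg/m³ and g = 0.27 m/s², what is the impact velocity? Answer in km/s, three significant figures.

Rearranging for v: v = [D / (0.0453 · 2130^0.393 · 4490^0.76 · 0.27^-0.2)]^(1/0.48).
D = 62200 m.
2130^0.393 = 20.33
4490^0.76 = 596.6
0.27^-0.2 = 1.299
Denominator = 0.0453 × 20.33 × 596.6 × 1.299 = 713.7
D / 713.7 = 62200 / 713.7 = 87.15
v = 87.15^(1/0.48) = 87.15^2.0833 = 11019 m/s

v ≈ 11.0 km/s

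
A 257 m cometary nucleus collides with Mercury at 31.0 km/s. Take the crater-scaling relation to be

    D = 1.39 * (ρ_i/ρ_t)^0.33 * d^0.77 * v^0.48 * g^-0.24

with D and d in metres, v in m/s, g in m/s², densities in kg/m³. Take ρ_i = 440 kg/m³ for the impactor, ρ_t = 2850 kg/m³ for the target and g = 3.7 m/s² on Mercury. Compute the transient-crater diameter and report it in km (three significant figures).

In SI units: v = 31000 m/s.
(ρ_i/ρ_t)^0.33 = (440/2850)^0.33 = 0.5398
d^0.77 = 257^0.77 = 71.72
v^0.48 = 31000^0.48 = 143.2
g^-0.24 = 3.7^-0.24 = 0.7305
D = 1.39 × 0.5398 × 71.72 × 143.2 × 0.7305 = 5629 m
   = 5.629 km

D ≈ 5.63 km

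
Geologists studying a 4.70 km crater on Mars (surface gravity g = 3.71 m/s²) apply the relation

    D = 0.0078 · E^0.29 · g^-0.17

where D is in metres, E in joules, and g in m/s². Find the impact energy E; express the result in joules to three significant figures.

Rearranging: E = [D / (0.0078 · g^-0.17)]^(1/0.29).
D = 4700 m.
g^-0.17 = 3.71^-0.17 = 0.8002
D / (0.0078 × 0.8002) = 4700 / (6.242 × 10^-3) = 7.530 × 10^5
E = (7.530 × 10^5)^3.4483 = 1.841 × 10^20 J

E ≈ 1.84 × 10^20 J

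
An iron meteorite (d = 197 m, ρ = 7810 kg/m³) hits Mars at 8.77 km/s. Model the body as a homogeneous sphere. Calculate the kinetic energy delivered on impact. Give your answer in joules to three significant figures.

v = 8770 m/s.
Mass m = (π/6) ρ d³ = (π/6) × 7810 × (197)³ = 3.126 × 10^10 kg
E = ½ m v² = 0.5 × 3.126 × 10^10 × (8770)² = 1.202 × 10^18 J

E ≈ 1.20 × 10^18 J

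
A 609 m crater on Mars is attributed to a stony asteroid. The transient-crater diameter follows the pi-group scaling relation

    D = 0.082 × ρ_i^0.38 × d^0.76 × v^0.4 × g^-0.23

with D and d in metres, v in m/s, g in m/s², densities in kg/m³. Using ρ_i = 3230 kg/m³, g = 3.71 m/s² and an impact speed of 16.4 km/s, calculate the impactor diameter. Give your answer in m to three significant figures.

Rearranging for d: d = [D / (0.082 · 3230^0.38 · 16400^0.4 · 3.71^-0.23)]^(1/0.76).
3230^0.38 = 21.55
16400^0.4 = 48.52
3.71^-0.23 = 0.7397
Denominator = 0.082 × 21.55 × 48.52 × 0.7397 = 63.42
D / 63.42 = 609 / 63.42 = 9.603
d = 9.603^(1/0.76) = 9.603^1.3158 = 19.62 m

d ≈ 19.6 m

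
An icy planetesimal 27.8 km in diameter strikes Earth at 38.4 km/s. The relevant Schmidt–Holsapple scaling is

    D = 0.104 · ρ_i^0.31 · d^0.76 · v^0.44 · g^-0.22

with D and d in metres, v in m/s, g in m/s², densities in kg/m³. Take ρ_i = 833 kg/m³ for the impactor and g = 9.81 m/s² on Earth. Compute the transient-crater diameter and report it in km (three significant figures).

In SI units: d = 27800 m, v = 38400 m/s.
ρ_i^0.31 = 833^0.31 = 8.043
d^0.76 = 27800^0.76 = 2385
v^0.44 = 38400^0.44 = 104.0
g^-0.22 = 9.81^-0.22 = 0.6051
D = 0.104 × 8.043 × 2385 × 104.0 × 0.6051 = 1.255 × 10^5 m
   = 125.5 km

D ≈ 126 km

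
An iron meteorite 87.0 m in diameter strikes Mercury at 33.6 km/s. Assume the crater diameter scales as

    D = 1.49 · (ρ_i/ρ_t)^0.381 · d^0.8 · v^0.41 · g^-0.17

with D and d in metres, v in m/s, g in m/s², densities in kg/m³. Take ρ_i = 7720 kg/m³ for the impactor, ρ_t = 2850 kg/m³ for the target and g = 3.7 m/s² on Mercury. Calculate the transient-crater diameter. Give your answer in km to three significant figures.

In SI units: v = 33600 m/s.
(ρ_i/ρ_t)^0.381 = (7720/2850)^0.381 = 1.462
d^0.8 = 87^0.8 = 35.61
v^0.41 = 33600^0.41 = 71.75
g^-0.17 = 3.7^-0.17 = 0.8006
D = 1.49 × 1.462 × 35.61 × 71.75 × 0.8006 = 4456 m
   = 4.456 km

D ≈ 4.46 km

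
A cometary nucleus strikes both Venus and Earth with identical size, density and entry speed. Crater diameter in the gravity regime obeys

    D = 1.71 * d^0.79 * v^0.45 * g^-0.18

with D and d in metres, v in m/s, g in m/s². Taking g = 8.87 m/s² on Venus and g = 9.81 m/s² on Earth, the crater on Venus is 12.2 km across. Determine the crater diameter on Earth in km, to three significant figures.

D ≈ 12.0 km

All impactor-dependent factors cancel in the ratio, leaving D_Earth/D_Venus = (g_Earth/g_Venus)^-0.18.
(9.81/8.87)^-0.18 = 1.106^-0.18 = 0.9820
D_Earth = 0.9820 × 12.2 km = 12.0 km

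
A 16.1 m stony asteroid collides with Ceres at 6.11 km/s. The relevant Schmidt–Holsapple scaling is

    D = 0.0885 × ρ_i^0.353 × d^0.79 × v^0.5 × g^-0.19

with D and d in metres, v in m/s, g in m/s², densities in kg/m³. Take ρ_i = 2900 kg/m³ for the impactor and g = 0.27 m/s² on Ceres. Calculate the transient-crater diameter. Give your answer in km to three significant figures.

D ≈ 1.33 km

In SI units: v = 6110 m/s.
ρ_i^0.353 = 2900^0.353 = 16.68
d^0.79 = 16.1^0.79 = 8.982
v^0.5 = 6110^0.5 = 78.17
g^-0.19 = 0.27^-0.19 = 1.282
D = 0.0885 × 16.68 × 8.982 × 78.17 × 1.282 = 1329 m
   = 1.329 km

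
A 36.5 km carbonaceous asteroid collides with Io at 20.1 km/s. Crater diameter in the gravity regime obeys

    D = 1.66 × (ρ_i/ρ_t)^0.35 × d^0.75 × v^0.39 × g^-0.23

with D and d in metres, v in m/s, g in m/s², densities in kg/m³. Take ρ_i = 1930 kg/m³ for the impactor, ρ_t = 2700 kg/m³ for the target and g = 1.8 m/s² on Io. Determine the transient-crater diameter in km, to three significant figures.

D ≈ 162 km

In SI units: d = 36500 m, v = 20100 m/s.
(ρ_i/ρ_t)^0.35 = (1930/2700)^0.35 = 0.8891
d^0.75 = 36500^0.75 = 2641
v^0.39 = 20100^0.39 = 47.67
g^-0.23 = 1.8^-0.23 = 0.8735
D = 1.66 × 0.8891 × 2641 × 47.67 × 0.8735 = 1.623 × 10^5 m
   = 162.3 km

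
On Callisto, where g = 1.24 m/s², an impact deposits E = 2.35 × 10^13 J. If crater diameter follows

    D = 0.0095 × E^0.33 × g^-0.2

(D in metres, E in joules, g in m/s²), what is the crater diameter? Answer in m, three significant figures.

D ≈ 235 m

E^0.33 = (2.35 × 10^13)^0.33 = 2.585 × 10^4
g^-0.2 = 1.24^-0.2 = 0.9579
D = 0.0095 × 2.585 × 10^4 × 0.9579 = 235.2 m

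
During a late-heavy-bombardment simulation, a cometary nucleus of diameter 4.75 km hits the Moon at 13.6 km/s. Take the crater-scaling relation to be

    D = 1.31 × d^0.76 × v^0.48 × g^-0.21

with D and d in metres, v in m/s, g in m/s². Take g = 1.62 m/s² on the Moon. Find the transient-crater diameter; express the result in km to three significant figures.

In SI units: d = 4750 m, v = 13600 m/s.
d^0.76 = 4750^0.76 = 622.7
v^0.48 = 13600^0.48 = 96.40
g^-0.21 = 1.62^-0.21 = 0.9037
D = 1.31 × 622.7 × 96.40 × 0.9037 = 71064 m
   = 71.06 km

D ≈ 71.1 km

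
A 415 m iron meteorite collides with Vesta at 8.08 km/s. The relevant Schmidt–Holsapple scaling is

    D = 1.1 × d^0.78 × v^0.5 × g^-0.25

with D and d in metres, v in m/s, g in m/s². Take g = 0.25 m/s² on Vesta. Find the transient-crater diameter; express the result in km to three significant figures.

D ≈ 15.4 km

In SI units: v = 8080 m/s.
d^0.78 = 415^0.78 = 110.2
v^0.5 = 8080^0.5 = 89.89
g^-0.25 = 0.25^-0.25 = 1.414
D = 1.1 × 110.2 × 89.89 × 1.414 = 15408 m
   = 15.41 km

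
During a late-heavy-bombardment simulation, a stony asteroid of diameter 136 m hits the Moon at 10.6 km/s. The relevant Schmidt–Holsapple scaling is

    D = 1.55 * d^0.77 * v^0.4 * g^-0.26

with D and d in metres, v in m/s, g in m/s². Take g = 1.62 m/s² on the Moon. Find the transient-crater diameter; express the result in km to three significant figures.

In SI units: v = 10600 m/s.
d^0.77 = 136^0.77 = 43.94
v^0.4 = 10600^0.4 = 40.75
g^-0.26 = 1.62^-0.26 = 0.8821
D = 1.55 × 43.94 × 40.75 × 0.8821 = 2448 m
   = 2.448 km

D ≈ 2.45 km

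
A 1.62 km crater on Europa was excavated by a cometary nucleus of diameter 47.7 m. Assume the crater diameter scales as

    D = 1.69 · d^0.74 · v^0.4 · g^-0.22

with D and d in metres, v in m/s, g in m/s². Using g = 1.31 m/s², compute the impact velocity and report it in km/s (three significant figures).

v ≈ 25.9 km/s

Rearranging for v: v = [D / (1.69 · 47.7^0.74 · 1.31^-0.22)]^(1/0.4).
D = 1620 m.
47.7^0.74 = 17.46
1.31^-0.22 = 0.9423
Denominator = 1.69 × 17.46 × 0.9423 = 27.80
D / 27.80 = 1620 / 27.80 = 58.27
v = 58.27^(1/0.4) = 58.27^2.5 = 25919 m/s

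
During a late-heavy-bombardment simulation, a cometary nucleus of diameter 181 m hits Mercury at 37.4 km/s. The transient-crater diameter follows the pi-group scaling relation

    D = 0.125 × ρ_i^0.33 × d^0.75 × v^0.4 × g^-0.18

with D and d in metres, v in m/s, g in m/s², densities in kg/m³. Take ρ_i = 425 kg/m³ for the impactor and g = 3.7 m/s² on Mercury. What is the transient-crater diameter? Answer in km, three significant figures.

D ≈ 2.42 km

In SI units: v = 37400 m/s.
ρ_i^0.33 = 425^0.33 = 7.368
d^0.75 = 181^0.75 = 49.35
v^0.4 = 37400^0.4 = 67.48
g^-0.18 = 3.7^-0.18 = 0.7902
D = 0.125 × 7.368 × 49.35 × 67.48 × 0.7902 = 2424 m
   = 2.424 km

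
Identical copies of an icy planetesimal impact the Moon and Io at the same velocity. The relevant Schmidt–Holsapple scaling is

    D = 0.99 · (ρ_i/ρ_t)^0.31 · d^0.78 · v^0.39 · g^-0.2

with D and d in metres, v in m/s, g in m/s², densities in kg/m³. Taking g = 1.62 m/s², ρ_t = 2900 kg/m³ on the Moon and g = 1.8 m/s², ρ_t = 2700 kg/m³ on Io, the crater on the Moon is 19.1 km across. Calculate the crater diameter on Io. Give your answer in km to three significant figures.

The impactor-only factors (d, v, ρ_i) cancel in the ratio, leaving D_Io/D_Moon = (g_Io/g_Moon)^-0.2 · (ρ_t,Moon/ρ_t,Io)^0.31.
(1.8/1.62)^-0.2 = 1.111^-0.2 = 0.9792
(2900/2700)^0.31 = 1.074^0.31 = 1.022
Ratio = 0.9792 × 1.022 = 1.001
D_Io = 1.001 × 19.1 km = 19.1 km

D ≈ 19.1 km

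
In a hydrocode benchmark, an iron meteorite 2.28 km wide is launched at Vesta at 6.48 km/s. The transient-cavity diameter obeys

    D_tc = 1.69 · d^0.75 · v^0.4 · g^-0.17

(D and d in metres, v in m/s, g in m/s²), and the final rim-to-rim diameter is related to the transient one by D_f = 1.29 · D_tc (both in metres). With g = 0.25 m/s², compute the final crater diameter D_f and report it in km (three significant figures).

D_f ≈ 30.5 km

In SI: d = 2280 m, v = 6480 m/s.
d^0.75 = 2280^0.75 = 330.0
v^0.4 = 6480^0.4 = 33.47
g^-0.17 = 0.25^-0.17 = 1.266
D_tc = 1.69 × 330.0 × 33.47 × 1.266 = 23630 m
D_f = 1.29 × 23630 = 30483 m
     = 30.48 km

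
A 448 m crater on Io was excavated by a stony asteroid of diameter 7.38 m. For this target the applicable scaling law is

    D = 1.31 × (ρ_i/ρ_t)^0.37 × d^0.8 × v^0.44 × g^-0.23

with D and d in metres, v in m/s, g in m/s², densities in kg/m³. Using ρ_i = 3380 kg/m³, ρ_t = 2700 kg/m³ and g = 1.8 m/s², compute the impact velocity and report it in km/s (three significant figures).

Rearranging for v: v = [D / (1.31 · (3380/2700)^0.37 · 7.38^0.8 · 1.8^-0.23)]^(1/0.44).
(3380/2700)^0.37 = 1.087
7.38^0.8 = 4.948
1.8^-0.23 = 0.8735
Denominator = 1.31 × 1.087 × 4.948 × 0.8735 = 6.155
D / 6.155 = 448 / 6.155 = 72.79
v = 72.79^(1/0.44) = 72.79^2.2727 = 17058 m/s

v ≈ 17.1 km/s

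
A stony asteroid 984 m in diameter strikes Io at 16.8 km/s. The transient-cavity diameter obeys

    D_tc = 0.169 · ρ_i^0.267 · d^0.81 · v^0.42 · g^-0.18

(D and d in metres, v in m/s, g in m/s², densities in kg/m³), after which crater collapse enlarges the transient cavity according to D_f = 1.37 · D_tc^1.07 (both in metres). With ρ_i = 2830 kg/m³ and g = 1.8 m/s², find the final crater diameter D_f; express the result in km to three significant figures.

v = 16800 m/s.
ρ_i^0.267 = 2830^0.267 = 8.349
d^0.81 = 984^0.81 = 265.7
v^0.42 = 16800^0.42 = 59.52
g^-0.18 = 1.8^-0.18 = 0.8996
D_tc = 0.169 × 8.349 × 265.7 × 59.52 × 0.8996 = 20070 m
D_f = 1.37 × (20070)^1.07 = 55011 m
     = 55.01 km

D_f ≈ 55.0 km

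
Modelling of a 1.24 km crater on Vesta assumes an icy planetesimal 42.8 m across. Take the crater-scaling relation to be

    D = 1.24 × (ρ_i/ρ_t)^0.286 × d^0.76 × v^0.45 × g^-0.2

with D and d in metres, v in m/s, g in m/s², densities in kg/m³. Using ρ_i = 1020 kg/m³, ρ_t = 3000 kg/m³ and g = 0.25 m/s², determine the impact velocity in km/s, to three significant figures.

Rearranging for v: v = [D / (1.24 · (1020/3000)^0.286 · 42.8^0.76 · 0.25^-0.2)]^(1/0.45).
D = 1240 m.
(1020/3000)^0.286 = 0.7345
42.8^0.76 = 17.37
0.25^-0.2 = 1.320
Denominator = 1.24 × 0.7345 × 17.37 × 1.320 = 20.88
D / 20.88 = 1240 / 20.88 = 59.39
v = 59.39^(1/0.45) = 59.39^2.2222 = 8741 m/s

v ≈ 8.74 km/s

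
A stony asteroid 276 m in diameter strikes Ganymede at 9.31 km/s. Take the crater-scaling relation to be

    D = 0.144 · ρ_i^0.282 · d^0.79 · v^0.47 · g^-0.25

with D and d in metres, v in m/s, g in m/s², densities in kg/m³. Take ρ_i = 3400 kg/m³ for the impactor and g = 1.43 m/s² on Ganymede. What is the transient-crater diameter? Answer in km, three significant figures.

D ≈ 8.11 km

In SI units: v = 9310 m/s.
ρ_i^0.282 = 3400^0.282 = 9.906
d^0.79 = 276^0.79 = 84.78
v^0.47 = 9310^0.47 = 73.35
g^-0.25 = 1.43^-0.25 = 0.9145
D = 0.144 × 9.906 × 84.78 × 73.35 × 0.9145 = 8112 m
   = 8.112 km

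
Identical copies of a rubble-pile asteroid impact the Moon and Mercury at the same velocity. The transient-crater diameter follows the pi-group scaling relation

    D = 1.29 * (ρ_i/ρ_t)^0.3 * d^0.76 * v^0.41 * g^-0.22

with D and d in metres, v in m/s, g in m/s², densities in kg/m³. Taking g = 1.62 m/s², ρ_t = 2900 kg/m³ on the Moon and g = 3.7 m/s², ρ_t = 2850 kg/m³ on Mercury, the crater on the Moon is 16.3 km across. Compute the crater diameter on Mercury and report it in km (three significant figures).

D ≈ 13.7 km

The impactor-only factors (d, v, ρ_i) cancel in the ratio, leaving D_Mercury/D_Moon = (g_Mercury/g_Moon)^-0.22 · (ρ_t,Moon/ρ_t,Mercury)^0.3.
(3.7/1.62)^-0.22 = 2.284^-0.22 = 0.8338
(2900/2850)^0.3 = 1.018^0.3 = 1.005
Ratio = 0.8338 × 1.005 = 0.8380
D_Mercury = 0.8380 × 16.3 km = 13.7 km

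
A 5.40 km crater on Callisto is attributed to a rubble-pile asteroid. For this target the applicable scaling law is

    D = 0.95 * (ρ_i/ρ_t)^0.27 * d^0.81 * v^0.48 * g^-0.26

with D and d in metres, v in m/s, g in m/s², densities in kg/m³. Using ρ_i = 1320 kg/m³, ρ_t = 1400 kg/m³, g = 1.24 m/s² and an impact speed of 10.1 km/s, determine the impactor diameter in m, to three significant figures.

d ≈ 200 m

Rearranging for d: d = [D / (0.95 · (1320/1400)^0.27 · 10100^0.48 · 1.24^-0.26)]^(1/0.81).
D = 5400 m.
(1320/1400)^0.27 = 0.9842
10100^0.48 = 83.57
1.24^-0.26 = 0.9456
Denominator = 0.95 × 0.9842 × 83.57 × 0.9456 = 73.89
D / 73.89 = 5400 / 73.89 = 73.08
d = 73.08^(1/0.81) = 73.08^1.2346 = 200.0 m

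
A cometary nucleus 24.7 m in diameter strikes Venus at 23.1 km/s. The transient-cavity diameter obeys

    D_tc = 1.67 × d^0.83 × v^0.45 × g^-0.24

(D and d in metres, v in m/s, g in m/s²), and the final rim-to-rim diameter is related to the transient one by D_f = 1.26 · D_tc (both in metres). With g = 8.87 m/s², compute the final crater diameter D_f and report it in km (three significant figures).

D_f ≈ 1.64 km

v = 23100 m/s.
d^0.83 = 24.7^0.83 = 14.32
v^0.45 = 23100^0.45 = 91.97
g^-0.24 = 8.87^-0.24 = 0.5922
D_tc = 1.67 × 14.32 × 91.97 × 0.5922 = 1302 m
D_f = 1.26 × 1302 = 1641 m
     = 1.641 km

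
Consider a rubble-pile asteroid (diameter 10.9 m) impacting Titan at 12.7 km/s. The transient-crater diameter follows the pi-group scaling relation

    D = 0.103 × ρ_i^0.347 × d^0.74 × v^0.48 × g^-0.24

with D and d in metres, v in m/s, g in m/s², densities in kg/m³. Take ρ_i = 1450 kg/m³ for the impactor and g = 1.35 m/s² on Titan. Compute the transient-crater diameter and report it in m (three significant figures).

In SI units: v = 12700 m/s.
ρ_i^0.347 = 1450^0.347 = 12.50
d^0.74 = 10.9^0.74 = 5.857
v^0.48 = 12700^0.48 = 93.29
g^-0.24 = 1.35^-0.24 = 0.9305
D = 0.103 × 12.50 × 5.857 × 93.29 × 0.9305 = 654.6 m

D ≈ 655 m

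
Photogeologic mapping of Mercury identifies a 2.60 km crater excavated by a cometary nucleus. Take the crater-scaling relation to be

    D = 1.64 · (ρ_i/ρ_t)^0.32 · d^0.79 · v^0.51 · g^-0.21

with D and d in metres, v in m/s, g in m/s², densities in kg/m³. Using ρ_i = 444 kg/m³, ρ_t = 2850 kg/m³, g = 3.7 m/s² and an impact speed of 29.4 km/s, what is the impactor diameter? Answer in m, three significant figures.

d ≈ 44.1 m

Rearranging for d: d = [D / (1.64 · (444/2850)^0.32 · 29400^0.51 · 3.7^-0.21)]^(1/0.79).
D = 2600 m.
(444/2850)^0.32 = 0.5516
29400^0.51 = 190.0
3.7^-0.21 = 0.7598
Denominator = 1.64 × 0.5516 × 190.0 × 0.7598 = 130.6
D / 130.6 = 2600 / 130.6 = 19.91
d = 19.91^(1/0.79) = 19.91^1.2658 = 44.09 m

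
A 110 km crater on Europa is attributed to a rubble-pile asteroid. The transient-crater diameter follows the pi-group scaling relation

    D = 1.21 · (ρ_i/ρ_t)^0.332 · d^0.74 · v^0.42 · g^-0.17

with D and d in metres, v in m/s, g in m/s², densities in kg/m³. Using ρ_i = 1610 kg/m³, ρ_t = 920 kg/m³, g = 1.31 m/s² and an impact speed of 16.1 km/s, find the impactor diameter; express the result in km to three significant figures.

Rearranging for d: d = [D / (1.21 · (1610/920)^0.332 · 16100^0.42 · 1.31^-0.17)]^(1/0.74).
D = 110000 m.
(1610/920)^0.332 = 1.204
16100^0.42 = 58.46
1.31^-0.17 = 0.9551
Denominator = 1.21 × 1.204 × 58.46 × 0.9551 = 81.34
D / 81.34 = 110000 / 81.34 = 1352
d = 1352^(1/0.74) = 1352^1.3514 = 17030 m

d ≈ 17.0 km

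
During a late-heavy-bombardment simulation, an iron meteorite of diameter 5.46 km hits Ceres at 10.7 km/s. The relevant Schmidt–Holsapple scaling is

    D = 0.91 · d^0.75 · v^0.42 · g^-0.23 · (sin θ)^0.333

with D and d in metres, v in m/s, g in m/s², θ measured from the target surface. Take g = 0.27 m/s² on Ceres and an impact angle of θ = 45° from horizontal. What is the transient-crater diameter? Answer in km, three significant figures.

In SI units: d = 5460 m, v = 10700 m/s.
d^0.75 = 5460^0.75 = 635.2
v^0.42 = 10700^0.42 = 49.24
g^-0.23 = 0.27^-0.23 = 1.351
(sin 45°)^0.333 = 0.7071^0.333 = 0.8910
D = 0.91 × 635.2 × 49.24 × 1.351 × 0.8910 = 34261 m
   = 34.26 km

D ≈ 34.3 km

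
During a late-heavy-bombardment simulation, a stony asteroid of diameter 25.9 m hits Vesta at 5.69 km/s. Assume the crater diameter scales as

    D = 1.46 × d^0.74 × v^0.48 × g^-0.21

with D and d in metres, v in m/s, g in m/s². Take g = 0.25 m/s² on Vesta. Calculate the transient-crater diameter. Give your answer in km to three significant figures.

D ≈ 1.38 km

In SI units: v = 5690 m/s.
d^0.74 = 25.9^0.74 = 11.11
v^0.48 = 5690^0.48 = 63.45
g^-0.21 = 0.25^-0.21 = 1.338
D = 1.46 × 11.11 × 63.45 × 1.338 = 1377 m
   = 1.377 km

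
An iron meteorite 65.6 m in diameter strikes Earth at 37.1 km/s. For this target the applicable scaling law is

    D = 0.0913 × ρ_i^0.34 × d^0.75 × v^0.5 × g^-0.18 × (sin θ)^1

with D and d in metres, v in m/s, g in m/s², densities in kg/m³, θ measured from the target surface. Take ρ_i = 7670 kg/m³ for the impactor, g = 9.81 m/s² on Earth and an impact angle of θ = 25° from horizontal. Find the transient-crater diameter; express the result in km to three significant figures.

D ≈ 2.38 km

In SI units: v = 37100 m/s.
ρ_i^0.34 = 7670^0.34 = 20.93
d^0.75 = 65.6^0.75 = 23.05
v^0.5 = 37100^0.5 = 192.6
g^-0.18 = 9.81^-0.18 = 0.6630
(sin 25°)^1 = 0.4226^1 = 0.4226
D = 0.0913 × 20.93 × 23.05 × 192.6 × 0.6630 × 0.4226 = 2377 m
   = 2.377 km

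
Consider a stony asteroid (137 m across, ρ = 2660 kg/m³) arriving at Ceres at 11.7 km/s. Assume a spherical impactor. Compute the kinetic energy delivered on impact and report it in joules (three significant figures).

E ≈ 2.45 × 10^17 J

v = 11700 m/s.
Mass m = (π/6) ρ d³ = (π/6) × 2660 × (137)³ = 3.581 × 10^9 kg
E = ½ m v² = 0.5 × 3.581 × 10^9 × (11700)² = 2.451 × 10^17 J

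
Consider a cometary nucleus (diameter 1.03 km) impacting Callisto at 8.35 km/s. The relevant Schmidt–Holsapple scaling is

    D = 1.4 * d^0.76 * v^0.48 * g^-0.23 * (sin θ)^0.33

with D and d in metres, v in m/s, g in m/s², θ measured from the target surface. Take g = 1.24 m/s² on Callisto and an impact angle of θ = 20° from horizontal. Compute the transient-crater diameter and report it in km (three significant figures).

D ≈ 13.9 km

In SI units: d = 1030 m, v = 8350 m/s.
d^0.76 = 1030^0.76 = 194.9
v^0.48 = 8350^0.48 = 76.28
g^-0.23 = 1.24^-0.23 = 0.9517
(sin 20°)^0.33 = 0.3420^0.33 = 0.7018
D = 1.4 × 194.9 × 76.28 × 0.9517 × 0.7018 = 13902 m
   = 13.90 km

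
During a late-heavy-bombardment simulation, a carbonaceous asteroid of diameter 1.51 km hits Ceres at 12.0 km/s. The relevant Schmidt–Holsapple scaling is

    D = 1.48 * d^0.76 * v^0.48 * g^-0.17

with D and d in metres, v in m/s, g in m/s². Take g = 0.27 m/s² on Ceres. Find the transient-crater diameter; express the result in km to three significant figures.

D ≈ 43.7 km

In SI units: d = 1510 m, v = 12000 m/s.
d^0.76 = 1510^0.76 = 260.6
v^0.48 = 12000^0.48 = 90.78
g^-0.17 = 0.27^-0.17 = 1.249
D = 1.48 × 260.6 × 90.78 × 1.249 = 43731 m
   = 43.73 km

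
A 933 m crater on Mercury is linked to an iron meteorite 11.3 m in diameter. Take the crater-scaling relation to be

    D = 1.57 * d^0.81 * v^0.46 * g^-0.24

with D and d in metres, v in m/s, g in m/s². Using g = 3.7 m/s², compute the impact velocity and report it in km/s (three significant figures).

v ≈ 29.7 km/s

Rearranging for v: v = [D / (1.57 · 11.3^0.81 · 3.7^-0.24)]^(1/0.46).
11.3^0.81 = 7.128
3.7^-0.24 = 0.7305
Denominator = 1.57 × 7.128 × 0.7305 = 8.175
D / 8.175 = 933 / 8.175 = 114.1
v = 114.1^(1/0.46) = 114.1^2.1739 = 29671 m/s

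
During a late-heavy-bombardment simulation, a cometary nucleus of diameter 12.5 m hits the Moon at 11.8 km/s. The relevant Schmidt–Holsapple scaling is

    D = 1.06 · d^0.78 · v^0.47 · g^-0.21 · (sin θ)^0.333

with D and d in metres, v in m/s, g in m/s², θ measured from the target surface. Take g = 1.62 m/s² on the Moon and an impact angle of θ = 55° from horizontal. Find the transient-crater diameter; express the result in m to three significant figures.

In SI units: v = 11800 m/s.
d^0.78 = 12.5^0.78 = 7.171
v^0.47 = 11800^0.47 = 81.99
g^-0.21 = 1.62^-0.21 = 0.9037
(sin 55°)^0.333 = 0.8192^0.333 = 0.9357
D = 1.06 × 7.171 × 81.99 × 0.9037 × 0.9357 = 527.0 m

D ≈ 527 m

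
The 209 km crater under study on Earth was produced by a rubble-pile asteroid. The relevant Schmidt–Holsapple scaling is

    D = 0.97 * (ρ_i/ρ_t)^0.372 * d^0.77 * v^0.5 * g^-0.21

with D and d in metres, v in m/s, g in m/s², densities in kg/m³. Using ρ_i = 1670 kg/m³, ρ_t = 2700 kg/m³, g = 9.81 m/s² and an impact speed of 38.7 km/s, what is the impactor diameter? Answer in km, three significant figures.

Rearranging for d: d = [D / (0.97 · (1670/2700)^0.372 · 38700^0.5 · 9.81^-0.21)]^(1/0.77).
D = 209000 m.
(1670/2700)^0.372 = 0.8363
38700^0.5 = 196.7
9.81^-0.21 = 0.6191
Denominator = 0.97 × 0.8363 × 196.7 × 0.6191 = 98.79
D / 98.79 = 209000 / 98.79 = 2116
d = 2116^(1/0.77) = 2116^1.2987 = 20838 m

d ≈ 20.8 km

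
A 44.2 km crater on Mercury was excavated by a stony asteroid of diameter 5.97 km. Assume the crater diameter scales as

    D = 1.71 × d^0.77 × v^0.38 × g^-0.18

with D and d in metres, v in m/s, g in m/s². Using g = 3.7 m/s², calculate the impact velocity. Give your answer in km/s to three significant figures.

Rearranging for v: v = [D / (1.71 · 5970^0.77 · 3.7^-0.18)]^(1/0.38).
D = 44200 m.
5970^0.77 = 808.2
3.7^-0.18 = 0.7902
Denominator = 1.71 × 808.2 × 0.7902 = 1092
D / 1092 = 44200 / 1092 = 40.48
v = 40.48^(1/0.38) = 40.48^2.6316 = 16967 m/s

v ≈ 17.0 km/s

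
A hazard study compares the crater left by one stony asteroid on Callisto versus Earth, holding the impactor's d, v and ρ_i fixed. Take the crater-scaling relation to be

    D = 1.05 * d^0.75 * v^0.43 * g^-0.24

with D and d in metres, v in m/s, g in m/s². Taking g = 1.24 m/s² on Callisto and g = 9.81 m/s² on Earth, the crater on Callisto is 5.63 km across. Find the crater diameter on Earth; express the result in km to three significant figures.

D ≈ 3.43 km

All impactor-dependent factors cancel in the ratio, leaving D_Earth/D_Callisto = (g_Earth/g_Callisto)^-0.24.
(9.81/1.24)^-0.24 = 7.911^-0.24 = 0.6087
D_Earth = 0.6087 × 5.63 km = 3.43 km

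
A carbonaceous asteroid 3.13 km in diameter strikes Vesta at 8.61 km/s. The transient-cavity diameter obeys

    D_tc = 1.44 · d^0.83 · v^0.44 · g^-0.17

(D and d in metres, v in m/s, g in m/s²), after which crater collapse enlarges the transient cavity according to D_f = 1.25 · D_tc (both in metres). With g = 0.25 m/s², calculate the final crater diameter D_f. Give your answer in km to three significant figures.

D_f ≈ 97.8 km

In SI: d = 3130 m, v = 8610 m/s.
d^0.83 = 3130^0.83 = 796.7
v^0.44 = 8610^0.44 = 53.88
g^-0.17 = 0.25^-0.17 = 1.266
D_tc = 1.44 × 796.7 × 53.88 × 1.266 = 78260 m
D_f = 1.25 × 78260 = 97825 m
     = 97.83 km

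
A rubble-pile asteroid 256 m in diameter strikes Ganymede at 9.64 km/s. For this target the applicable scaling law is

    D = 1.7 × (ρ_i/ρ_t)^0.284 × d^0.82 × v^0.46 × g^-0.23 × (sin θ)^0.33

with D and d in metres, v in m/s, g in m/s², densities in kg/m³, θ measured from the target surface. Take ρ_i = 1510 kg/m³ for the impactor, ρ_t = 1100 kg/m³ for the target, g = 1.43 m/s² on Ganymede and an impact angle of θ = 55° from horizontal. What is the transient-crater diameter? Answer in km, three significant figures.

D ≈ 10.3 km

In SI units: v = 9640 m/s.
(ρ_i/ρ_t)^0.284 = (1510/1100)^0.284 = 1.094
d^0.82 = 256^0.82 = 94.35
v^0.46 = 9640^0.46 = 68.03
g^-0.23 = 1.43^-0.23 = 0.9210
(sin 55°)^0.33 = 0.8192^0.33 = 0.9363
D = 1.7 × 1.094 × 94.35 × 68.03 × 0.9210 × 0.9363 = 10294 m
   = 10.29 km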